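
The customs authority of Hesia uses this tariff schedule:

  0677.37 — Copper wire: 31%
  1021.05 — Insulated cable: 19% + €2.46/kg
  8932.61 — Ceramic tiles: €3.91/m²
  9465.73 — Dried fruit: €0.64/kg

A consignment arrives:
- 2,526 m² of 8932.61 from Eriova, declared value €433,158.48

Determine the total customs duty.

€9,876.66

Line 1 (8932.61, Eriova, 2,526 m², €433,158.48):
Base rate for 8932.61 is €3.91/m².
Duty = 2,526 × €3.91 = €9,876.66.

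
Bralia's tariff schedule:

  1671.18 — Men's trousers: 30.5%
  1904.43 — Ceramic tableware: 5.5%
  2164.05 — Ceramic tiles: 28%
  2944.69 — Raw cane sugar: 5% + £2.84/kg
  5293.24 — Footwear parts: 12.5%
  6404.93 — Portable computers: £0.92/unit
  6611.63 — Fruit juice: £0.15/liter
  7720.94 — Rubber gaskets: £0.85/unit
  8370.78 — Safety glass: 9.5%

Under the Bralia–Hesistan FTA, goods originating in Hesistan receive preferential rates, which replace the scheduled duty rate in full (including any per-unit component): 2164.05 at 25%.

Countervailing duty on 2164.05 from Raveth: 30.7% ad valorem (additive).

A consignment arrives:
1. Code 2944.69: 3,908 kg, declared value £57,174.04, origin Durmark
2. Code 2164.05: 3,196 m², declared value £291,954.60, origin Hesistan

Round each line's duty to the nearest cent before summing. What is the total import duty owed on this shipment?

Line 1 (2944.69, Durmark, 3,908 kg, £57,174.04):
Base rate for 2944.69 is 5% + £2.84/kg.
Duty = £57,174.04 × 5% + 3,908 × £2.84 = £13,957.42.
Line 2 (2164.05, Hesistan, 3,196 m², £291,954.60):
Base rate for 2164.05 is 28%.
Origin Hesistan qualifies under the Bralia–Hesistan agreement and 2164.05 is covered: preferential rate 25% applies instead.
The additional-duty order on 2164.05 targets Raveth, not Hesistan; it does not apply.
Duty = £291,954.60 × 25% = £72,988.65.
Total = £13,957.42 + £72,988.65 = £86,946.07.

£86,946.07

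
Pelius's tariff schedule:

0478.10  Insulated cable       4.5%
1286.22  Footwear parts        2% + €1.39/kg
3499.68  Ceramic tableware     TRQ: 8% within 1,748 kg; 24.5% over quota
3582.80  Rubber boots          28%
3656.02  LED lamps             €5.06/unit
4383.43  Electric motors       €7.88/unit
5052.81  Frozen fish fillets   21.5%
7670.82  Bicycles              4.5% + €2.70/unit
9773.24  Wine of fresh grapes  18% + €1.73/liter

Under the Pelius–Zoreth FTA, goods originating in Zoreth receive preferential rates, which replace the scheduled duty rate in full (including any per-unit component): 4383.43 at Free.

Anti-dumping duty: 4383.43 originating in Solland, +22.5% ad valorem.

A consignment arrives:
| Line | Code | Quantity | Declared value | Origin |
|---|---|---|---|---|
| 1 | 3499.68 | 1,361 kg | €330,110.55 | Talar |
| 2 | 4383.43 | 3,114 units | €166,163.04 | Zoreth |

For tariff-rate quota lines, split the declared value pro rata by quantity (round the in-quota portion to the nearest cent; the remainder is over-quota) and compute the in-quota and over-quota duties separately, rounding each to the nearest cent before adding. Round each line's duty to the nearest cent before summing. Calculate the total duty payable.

€26,408.84

Line 1 (3499.68, Talar, 1,361 kg, €330,110.55):
Code 3499.68 is under a tariff-rate quota (threshold 1,748 kg). Quantity 1,361 kg is within the quota, so the in-quota rate 8% applies to the full value.
Duty = €330,110.55 × 8% = €26,408.84.
Line 2 (4383.43, Zoreth, 3,114 units, €166,163.04):
Base rate for 4383.43 is €7.88/unit.
Origin Zoreth qualifies under the Pelius–Zoreth agreement and 4383.43 is covered: preferential rate Free applies instead.
The additional-duty order on 4383.43 targets Solland, not Zoreth; it does not apply.
Duty = €166,163.04 × 0% = €0.00.
Total = €26,408.84 + €0.00 = €26,408.84.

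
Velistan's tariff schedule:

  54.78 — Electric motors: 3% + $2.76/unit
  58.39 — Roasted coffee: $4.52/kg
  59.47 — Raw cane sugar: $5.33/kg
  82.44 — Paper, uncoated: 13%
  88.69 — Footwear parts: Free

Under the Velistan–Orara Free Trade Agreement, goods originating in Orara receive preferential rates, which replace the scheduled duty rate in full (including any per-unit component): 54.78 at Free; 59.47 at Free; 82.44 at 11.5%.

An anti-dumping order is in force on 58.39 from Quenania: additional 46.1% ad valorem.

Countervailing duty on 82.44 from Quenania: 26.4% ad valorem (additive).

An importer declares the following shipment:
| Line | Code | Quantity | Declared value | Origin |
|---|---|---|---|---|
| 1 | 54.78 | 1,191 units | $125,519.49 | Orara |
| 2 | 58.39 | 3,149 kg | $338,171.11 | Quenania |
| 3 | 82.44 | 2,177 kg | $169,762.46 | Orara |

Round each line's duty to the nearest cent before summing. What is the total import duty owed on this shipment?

$189,653.04

Line 1 (54.78, Orara, 1,191 units, $125,519.49):
Base rate for 54.78 is 3% + $2.76/unit.
Origin Orara qualifies under the Velistan–Orara agreement and 54.78 is covered: preferential rate Free applies instead.
Duty = $125,519.49 × 0% = $0.00.
Line 2 (58.39, Quenania, 3,149 kg, $338,171.11):
Base rate for 58.39 is $4.52/kg.
Additional duty on 58.39 from Quenania: +46.1% ad valorem. Applied ad valorem rate = 46.1%.
Duty = $338,171.11 × 46.1% + 3,149 × $4.52 = $170,130.36.
Line 3 (82.44, Orara, 2,177 kg, $169,762.46):
Base rate for 82.44 is 13%.
Origin Orara qualifies under the Velistan–Orara agreement and 82.44 is covered: preferential rate 11.5% applies instead.
The additional-duty order on 82.44 targets Quenania, not Orara; it does not apply.
Duty = $169,762.46 × 11.5% = $19,522.68.
Total = $0.00 + $170,130.36 + $19,522.68 = $189,653.04.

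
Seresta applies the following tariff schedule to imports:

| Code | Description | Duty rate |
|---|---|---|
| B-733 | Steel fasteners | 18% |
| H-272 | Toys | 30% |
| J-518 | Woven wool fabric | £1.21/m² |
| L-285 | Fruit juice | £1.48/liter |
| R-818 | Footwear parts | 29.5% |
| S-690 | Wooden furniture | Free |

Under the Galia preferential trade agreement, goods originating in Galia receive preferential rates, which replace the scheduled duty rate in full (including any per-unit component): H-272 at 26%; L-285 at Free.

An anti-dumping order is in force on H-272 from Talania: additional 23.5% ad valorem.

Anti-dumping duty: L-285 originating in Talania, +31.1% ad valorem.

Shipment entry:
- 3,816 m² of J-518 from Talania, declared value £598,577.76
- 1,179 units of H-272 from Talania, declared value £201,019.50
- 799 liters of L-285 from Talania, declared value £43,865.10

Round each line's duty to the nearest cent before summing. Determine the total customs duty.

Line 1 (J-518, Talania, 3,816 m², £598,577.76):
Base rate for J-518 is £1.21/m².
Duty = 3,816 × £1.21 = £4,617.36.
Line 2 (H-272, Talania, 1,179 units, £201,019.50):
Base rate for H-272 is 30%.
H-272 has an FTA preferential rate, but origin Talania is not Galia; base rate stands.
Additional duty on H-272 from Talania: +23.5%. Applied ad valorem rate: 30% + 23.5% = 53.5%.
Duty = £201,019.50 × 53.5% = £107,545.43.
Line 3 (L-285, Talania, 799 liters, £43,865.10):
Base rate for L-285 is £1.48/liter.
L-285 has an FTA preferential rate, but origin Talania is not Galia; base rate stands.
Additional duty on L-285 from Talania: +31.1% ad valorem. Applied ad valorem rate = 31.1%.
Duty = £43,865.10 × 31.1% + 799 × £1.48 = £14,824.57.
Total = £4,617.36 + £107,545.43 + £14,824.57 = £126,987.36.

£126,987.36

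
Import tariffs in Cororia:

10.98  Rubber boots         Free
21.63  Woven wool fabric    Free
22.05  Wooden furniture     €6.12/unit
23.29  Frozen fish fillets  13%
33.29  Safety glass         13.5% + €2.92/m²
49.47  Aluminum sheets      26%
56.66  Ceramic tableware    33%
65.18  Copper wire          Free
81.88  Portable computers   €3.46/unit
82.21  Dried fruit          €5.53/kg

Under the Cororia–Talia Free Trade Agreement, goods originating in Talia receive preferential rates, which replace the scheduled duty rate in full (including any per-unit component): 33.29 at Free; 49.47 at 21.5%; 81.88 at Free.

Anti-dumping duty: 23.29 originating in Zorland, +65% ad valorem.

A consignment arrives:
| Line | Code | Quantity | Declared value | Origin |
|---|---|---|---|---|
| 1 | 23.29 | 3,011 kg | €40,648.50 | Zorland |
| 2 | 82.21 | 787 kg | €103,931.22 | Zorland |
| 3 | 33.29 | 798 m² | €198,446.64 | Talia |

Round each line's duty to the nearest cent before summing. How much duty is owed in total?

€36,057.94

Line 1 (23.29, Zorland, 3,011 kg, €40,648.50):
Base rate for 23.29 is 13%.
Additional duty on 23.29 from Zorland: +65%. Applied ad valorem rate: 13% + 65% = 78%.
Duty = €40,648.50 × 78% = €31,705.83.
Line 2 (82.21, Zorland, 787 kg, €103,931.22):
Base rate for 82.21 is €5.53/kg.
Duty = 787 × €5.53 = €4,352.11.
Line 3 (33.29, Talia, 798 m², €198,446.64):
Base rate for 33.29 is 13.5% + €2.92/m².
Origin Talia qualifies under the Cororia–Talia agreement and 33.29 is covered: preferential rate Free applies instead.
Duty = €198,446.64 × 0% = €0.00.
Total = €31,705.83 + €4,352.11 + €0.00 = €36,057.94.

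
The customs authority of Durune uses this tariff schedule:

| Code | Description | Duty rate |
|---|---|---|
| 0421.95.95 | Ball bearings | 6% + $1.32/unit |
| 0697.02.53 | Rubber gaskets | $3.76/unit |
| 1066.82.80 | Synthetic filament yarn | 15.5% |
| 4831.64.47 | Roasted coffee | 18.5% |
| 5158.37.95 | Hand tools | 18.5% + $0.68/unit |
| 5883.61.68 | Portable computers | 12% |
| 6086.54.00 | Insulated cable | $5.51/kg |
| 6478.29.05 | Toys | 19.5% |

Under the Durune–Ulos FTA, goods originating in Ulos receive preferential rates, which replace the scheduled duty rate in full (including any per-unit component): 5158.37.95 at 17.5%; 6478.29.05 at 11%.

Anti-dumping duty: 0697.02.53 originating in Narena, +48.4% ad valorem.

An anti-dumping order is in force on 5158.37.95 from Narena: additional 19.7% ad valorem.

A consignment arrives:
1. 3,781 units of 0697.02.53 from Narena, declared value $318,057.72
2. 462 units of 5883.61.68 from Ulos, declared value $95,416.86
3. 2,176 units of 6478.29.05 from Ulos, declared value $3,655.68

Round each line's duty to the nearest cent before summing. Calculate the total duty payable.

$180,008.64

Line 1 (0697.02.53, Narena, 3,781 units, $318,057.72):
Base rate for 0697.02.53 is $3.76/unit.
Additional duty on 0697.02.53 from Narena: +48.4% ad valorem. Applied ad valorem rate = 48.4%.
Duty = $318,057.72 × 48.4% + 3,781 × $3.76 = $168,156.50.
Line 2 (5883.61.68, Ulos, 462 units, $95,416.86):
Base rate for 5883.61.68 is 12%.
Origin Ulos is the FTA partner but 5883.61.68 is not on the preference list; base rate stands.
Duty = $95,416.86 × 12% = $11,450.02.
Line 3 (6478.29.05, Ulos, 2,176 units, $3,655.68):
Base rate for 6478.29.05 is 19.5%.
Origin Ulos qualifies under the Durune–Ulos agreement and 6478.29.05 is covered: preferential rate 11% applies instead.
Duty = $3,655.68 × 11% = $402.12.
Total = $168,156.50 + $11,450.02 + $402.12 = $180,008.64.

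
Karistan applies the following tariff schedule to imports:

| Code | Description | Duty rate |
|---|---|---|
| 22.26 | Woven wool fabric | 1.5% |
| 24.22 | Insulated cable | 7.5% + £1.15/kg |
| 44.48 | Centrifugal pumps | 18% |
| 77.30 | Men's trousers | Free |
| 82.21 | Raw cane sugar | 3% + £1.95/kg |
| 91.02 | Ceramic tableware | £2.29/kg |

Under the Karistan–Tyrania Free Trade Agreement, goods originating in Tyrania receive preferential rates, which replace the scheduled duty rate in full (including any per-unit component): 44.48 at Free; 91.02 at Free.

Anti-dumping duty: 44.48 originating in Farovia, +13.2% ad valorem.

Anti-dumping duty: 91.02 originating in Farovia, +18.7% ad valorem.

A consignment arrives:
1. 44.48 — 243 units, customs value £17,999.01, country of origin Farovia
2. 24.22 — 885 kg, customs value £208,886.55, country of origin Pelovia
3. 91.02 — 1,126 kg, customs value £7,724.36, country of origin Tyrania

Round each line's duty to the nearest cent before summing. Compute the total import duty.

Line 1 (44.48, Farovia, 243 units, £17,999.01):
Base rate for 44.48 is 18%.
44.48 has an FTA preferential rate, but origin Farovia is not Tyrania; base rate stands.
Additional duty on 44.48 from Farovia: +13.2%. Applied ad valorem rate: 18% + 13.2% = 31.2%.
Duty = £17,999.01 × 31.2% = £5,615.69.
Line 2 (24.22, Pelovia, 885 kg, £208,886.55):
Base rate for 24.22 is 7.5% + £1.15/kg.
Duty = £208,886.55 × 7.5% + 885 × £1.15 = £16,684.24.
Line 3 (91.02, Tyrania, 1,126 kg, £7,724.36):
Base rate for 91.02 is £2.29/kg.
Origin Tyrania qualifies under the Karistan–Tyrania agreement and 91.02 is covered: preferential rate Free applies instead.
The additional-duty order on 91.02 targets Farovia, not Tyrania; it does not apply.
Duty = £7,724.36 × 0% = £0.00.
Total = £5,615.69 + £16,684.24 + £0.00 = £22,299.93.

£22,299.93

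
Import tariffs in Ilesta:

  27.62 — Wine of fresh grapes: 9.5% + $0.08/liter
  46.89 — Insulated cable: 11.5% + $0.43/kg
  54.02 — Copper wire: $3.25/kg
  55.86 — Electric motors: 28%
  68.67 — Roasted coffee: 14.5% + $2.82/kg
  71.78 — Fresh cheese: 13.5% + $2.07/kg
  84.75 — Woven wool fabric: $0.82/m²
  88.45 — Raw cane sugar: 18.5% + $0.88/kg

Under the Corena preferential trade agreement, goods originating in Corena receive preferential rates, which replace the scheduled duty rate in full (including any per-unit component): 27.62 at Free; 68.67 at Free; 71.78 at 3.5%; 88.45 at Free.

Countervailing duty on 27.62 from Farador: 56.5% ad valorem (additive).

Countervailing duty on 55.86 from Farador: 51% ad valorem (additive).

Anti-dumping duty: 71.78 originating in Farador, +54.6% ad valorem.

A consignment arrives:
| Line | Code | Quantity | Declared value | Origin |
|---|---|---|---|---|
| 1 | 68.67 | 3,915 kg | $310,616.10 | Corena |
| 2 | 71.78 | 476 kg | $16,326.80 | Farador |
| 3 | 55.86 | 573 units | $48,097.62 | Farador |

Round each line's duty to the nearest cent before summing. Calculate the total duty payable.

$50,100.99

Line 1 (68.67, Corena, 3,915 kg, $310,616.10):
Base rate for 68.67 is 14.5% + $2.82/kg.
Origin Corena qualifies under the Ilesta–Corena agreement and 68.67 is covered: preferential rate Free applies instead.
Duty = $310,616.10 × 0% = $0.00.
Line 2 (71.78, Farador, 476 kg, $16,326.80):
Base rate for 71.78 is 13.5% + $2.07/kg.
71.78 has an FTA preferential rate, but origin Farador is not Corena; base rate stands.
Additional duty on 71.78 from Farador: +54.6%. Applied ad valorem rate: 13.5% + 54.6% = 68.1%.
Duty = $16,326.80 × 68.1% + 476 × $2.07 = $12,103.87.
Line 3 (55.86, Farador, 573 units, $48,097.62):
Base rate for 55.86 is 28%.
Additional duty on 55.86 from Farador: +51%. Applied ad valorem rate: 28% + 51% = 79%.
Duty = $48,097.62 × 79% = $37,997.12.
Total = $0.00 + $12,103.87 + $37,997.12 = $50,100.99.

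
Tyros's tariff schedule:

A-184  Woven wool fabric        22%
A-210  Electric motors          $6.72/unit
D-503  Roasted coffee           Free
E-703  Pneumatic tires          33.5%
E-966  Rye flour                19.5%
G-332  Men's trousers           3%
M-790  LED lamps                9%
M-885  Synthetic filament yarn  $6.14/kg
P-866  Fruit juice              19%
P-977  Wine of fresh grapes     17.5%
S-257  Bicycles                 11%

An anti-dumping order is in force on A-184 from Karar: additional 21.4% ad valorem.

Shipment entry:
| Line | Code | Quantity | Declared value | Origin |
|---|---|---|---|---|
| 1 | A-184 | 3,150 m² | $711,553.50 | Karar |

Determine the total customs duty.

Line 1 (A-184, Karar, 3,150 m², $711,553.50):
Base rate for A-184 is 22%.
Additional duty on A-184 from Karar: +21.4%. Applied ad valorem rate: 22% + 21.4% = 43.4%.
Duty = $711,553.50 × 43.4% = $308,814.22.

$308,814.22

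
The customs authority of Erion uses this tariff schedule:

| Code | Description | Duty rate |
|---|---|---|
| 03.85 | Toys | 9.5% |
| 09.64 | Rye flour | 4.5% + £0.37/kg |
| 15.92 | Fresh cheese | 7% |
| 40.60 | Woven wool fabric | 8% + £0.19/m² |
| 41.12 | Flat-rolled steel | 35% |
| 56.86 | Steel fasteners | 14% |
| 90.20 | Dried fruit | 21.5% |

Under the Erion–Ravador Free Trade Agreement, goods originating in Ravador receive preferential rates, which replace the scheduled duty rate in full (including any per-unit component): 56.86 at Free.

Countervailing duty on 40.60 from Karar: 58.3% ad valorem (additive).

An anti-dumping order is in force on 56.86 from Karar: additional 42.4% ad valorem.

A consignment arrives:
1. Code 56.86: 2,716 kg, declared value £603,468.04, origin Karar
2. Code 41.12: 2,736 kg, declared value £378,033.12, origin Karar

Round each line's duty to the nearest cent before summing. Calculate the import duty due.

£472,667.56

Line 1 (56.86, Karar, 2,716 kg, £603,468.04):
Base rate for 56.86 is 14%.
56.86 has an FTA preferential rate, but origin Karar is not Ravador; base rate stands.
Additional duty on 56.86 from Karar: +42.4%. Applied ad valorem rate: 14% + 42.4% = 56.4%.
Duty = £603,468.04 × 56.4% = £340,355.97.
Line 2 (41.12, Karar, 2,736 kg, £378,033.12):
Base rate for 41.12 is 35%.
Duty = £378,033.12 × 35% = £132,311.59.
Total = £340,355.97 + £132,311.59 = £472,667.56.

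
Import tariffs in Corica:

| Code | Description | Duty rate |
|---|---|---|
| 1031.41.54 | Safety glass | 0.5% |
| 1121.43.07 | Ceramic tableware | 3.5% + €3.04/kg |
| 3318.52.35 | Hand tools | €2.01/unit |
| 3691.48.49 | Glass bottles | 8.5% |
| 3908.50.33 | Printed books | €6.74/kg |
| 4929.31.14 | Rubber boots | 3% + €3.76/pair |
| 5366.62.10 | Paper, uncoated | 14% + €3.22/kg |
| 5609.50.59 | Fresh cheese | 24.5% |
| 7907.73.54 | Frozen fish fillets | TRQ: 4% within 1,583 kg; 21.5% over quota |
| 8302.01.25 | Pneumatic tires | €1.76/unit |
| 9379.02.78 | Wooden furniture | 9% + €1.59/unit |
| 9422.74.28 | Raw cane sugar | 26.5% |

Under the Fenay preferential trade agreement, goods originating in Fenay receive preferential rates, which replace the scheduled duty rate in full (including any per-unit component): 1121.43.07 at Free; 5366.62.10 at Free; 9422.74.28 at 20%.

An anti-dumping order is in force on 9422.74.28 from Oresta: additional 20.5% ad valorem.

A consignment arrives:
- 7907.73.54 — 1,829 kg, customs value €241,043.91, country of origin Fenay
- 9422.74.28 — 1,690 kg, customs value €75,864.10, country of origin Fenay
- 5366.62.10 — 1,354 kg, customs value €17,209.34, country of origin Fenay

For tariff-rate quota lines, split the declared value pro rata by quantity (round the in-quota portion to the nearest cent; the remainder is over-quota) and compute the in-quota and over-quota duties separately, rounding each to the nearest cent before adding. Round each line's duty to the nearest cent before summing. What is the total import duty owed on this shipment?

€30,488.13

Line 1 (7907.73.54, Fenay, 1,829 kg, €241,043.91):
Code 7907.73.54 is under a tariff-rate quota (threshold 1,583 kg). In-quota: 1,583 kg at 4%; over-quota: 246 kg at 21.5%.
Pro-rata value split: in-quota = €241,043.91 × 1,583/1,829 = €208,623.57; over-quota = €241,043.91 − €208,623.57 = €32,420.34.
In-quota duty = €208,623.57 × 4% = €8,344.94. Over-quota duty = €32,420.34 × 21.5% = €6,970.37.
Line duty = €8,344.94 + €6,970.37 = €15,315.31.
Line 2 (9422.74.28, Fenay, 1,690 kg, €75,864.10):
Base rate for 9422.74.28 is 26.5%.
Origin Fenay qualifies under the Corica–Fenay agreement and 9422.74.28 is covered: preferential rate 20% applies instead.
The additional-duty order on 9422.74.28 targets Oresta, not Fenay; it does not apply.
Duty = €75,864.10 × 20% = €15,172.82.
Line 3 (5366.62.10, Fenay, 1,354 kg, €17,209.34):
Base rate for 5366.62.10 is 14% + €3.22/kg.
Origin Fenay qualifies under the Corica–Fenay agreement and 5366.62.10 is covered: preferential rate Free applies instead.
Duty = €17,209.34 × 0% = €0.00.
Total = €15,315.31 + €15,172.82 + €0.00 = €30,488.13.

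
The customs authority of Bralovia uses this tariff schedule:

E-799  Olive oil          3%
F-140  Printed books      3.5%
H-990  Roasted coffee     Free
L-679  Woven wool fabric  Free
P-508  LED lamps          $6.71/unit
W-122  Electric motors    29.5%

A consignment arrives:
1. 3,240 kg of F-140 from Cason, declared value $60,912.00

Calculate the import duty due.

$2,131.92

Line 1 (F-140, Cason, 3,240 kg, $60,912.00):
Base rate for F-140 is 3.5%.
Duty = $60,912.00 × 3.5% = $2,131.92.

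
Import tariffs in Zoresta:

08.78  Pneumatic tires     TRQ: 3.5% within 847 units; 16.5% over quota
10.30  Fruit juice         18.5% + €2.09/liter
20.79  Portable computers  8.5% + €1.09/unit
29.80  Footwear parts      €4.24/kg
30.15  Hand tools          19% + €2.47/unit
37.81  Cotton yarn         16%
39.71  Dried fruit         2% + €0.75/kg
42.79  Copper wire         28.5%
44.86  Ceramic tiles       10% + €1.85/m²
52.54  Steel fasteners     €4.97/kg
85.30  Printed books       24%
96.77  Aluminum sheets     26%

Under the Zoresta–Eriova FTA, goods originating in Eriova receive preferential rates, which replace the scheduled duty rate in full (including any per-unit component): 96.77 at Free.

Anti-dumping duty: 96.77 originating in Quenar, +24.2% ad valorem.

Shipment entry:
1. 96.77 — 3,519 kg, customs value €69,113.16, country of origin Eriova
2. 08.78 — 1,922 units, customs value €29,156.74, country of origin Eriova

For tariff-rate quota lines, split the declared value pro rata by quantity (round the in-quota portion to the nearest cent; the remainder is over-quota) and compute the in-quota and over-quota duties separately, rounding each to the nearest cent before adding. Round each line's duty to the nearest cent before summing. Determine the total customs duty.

€3,140.49

Line 1 (96.77, Eriova, 3,519 kg, €69,113.16):
Base rate for 96.77 is 26%.
Origin Eriova qualifies under the Zoresta–Eriova agreement and 96.77 is covered: preferential rate Free applies instead.
The additional-duty order on 96.77 targets Quenar, not Eriova; it does not apply.
Duty = €69,113.16 × 0% = €0.00.
Line 2 (08.78, Eriova, 1,922 units, €29,156.74):
Code 08.78 is under a tariff-rate quota (threshold 847 units). In-quota: 847 units at 3.5%; over-quota: 1,075 units at 16.5%.
Pro-rata value split: in-quota = €29,156.74 × 847/1,922 = €12,848.99; over-quota = €29,156.74 − €12,848.99 = €16,307.75.
In-quota duty = €12,848.99 × 3.5% = €449.71. Over-quota duty = €16,307.75 × 16.5% = €2,690.78.
Line duty = €449.71 + €2,690.78 = €3,140.49.
Total = €0.00 + €3,140.49 = €3,140.49.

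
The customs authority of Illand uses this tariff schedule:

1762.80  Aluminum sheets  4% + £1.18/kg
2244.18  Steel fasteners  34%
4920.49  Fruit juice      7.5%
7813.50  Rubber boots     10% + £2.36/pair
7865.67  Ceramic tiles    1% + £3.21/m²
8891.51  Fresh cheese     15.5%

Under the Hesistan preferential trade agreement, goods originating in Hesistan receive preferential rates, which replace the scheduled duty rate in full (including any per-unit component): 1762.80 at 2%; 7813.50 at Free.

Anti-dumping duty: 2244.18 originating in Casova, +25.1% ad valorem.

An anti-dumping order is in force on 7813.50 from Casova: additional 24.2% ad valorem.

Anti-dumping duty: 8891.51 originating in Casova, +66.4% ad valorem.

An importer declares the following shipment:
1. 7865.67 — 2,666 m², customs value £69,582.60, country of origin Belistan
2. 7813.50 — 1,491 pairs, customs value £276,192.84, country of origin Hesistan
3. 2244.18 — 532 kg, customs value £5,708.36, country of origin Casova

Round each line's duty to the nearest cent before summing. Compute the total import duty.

£12,627.33

Line 1 (7865.67, Belistan, 2,666 m², £69,582.60):
Base rate for 7865.67 is 1% + £3.21/m².
Duty = £69,582.60 × 1% + 2,666 × £3.21 = £9,253.69.
Line 2 (7813.50, Hesistan, 1,491 pairs, £276,192.84):
Base rate for 7813.50 is 10% + £2.36/pair.
Origin Hesistan qualifies under the Illand–Hesistan agreement and 7813.50 is covered: preferential rate Free applies instead.
The additional-duty order on 7813.50 targets Casova, not Hesistan; it does not apply.
Duty = £276,192.84 × 0% = £0.00.
Line 3 (2244.18, Casova, 532 kg, £5,708.36):
Base rate for 2244.18 is 34%.
Additional duty on 2244.18 from Casova: +25.1%. Applied ad valorem rate: 34% + 25.1% = 59.1%.
Duty = £5,708.36 × 59.1% = £3,373.64.
Total = £9,253.69 + £0.00 + £3,373.64 = £12,627.33.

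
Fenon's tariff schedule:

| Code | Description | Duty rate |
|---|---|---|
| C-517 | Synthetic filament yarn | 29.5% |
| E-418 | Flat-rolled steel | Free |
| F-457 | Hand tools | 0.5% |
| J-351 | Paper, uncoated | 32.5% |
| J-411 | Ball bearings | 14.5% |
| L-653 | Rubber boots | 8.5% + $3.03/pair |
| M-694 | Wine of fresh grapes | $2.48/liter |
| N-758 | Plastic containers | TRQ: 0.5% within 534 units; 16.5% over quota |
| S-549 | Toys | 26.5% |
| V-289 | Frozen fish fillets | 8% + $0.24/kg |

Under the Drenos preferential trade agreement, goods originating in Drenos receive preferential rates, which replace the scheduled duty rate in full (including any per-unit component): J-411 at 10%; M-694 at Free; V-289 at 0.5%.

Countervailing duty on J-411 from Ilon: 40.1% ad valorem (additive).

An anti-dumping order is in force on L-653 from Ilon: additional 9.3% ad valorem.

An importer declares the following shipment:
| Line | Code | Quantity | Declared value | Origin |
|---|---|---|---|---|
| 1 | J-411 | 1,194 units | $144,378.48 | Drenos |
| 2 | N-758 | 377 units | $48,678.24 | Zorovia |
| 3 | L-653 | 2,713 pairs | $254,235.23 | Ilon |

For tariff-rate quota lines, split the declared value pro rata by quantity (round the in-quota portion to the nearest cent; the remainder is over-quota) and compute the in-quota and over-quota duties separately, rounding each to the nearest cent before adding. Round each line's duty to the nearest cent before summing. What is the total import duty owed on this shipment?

Line 1 (J-411, Drenos, 1,194 units, $144,378.48):
Base rate for J-411 is 14.5%.
Origin Drenos qualifies under the Fenon–Drenos agreement and J-411 is covered: preferential rate 10% applies instead.
The additional-duty order on J-411 targets Ilon, not Drenos; it does not apply.
Duty = $144,378.48 × 10% = $14,437.85.
Line 2 (N-758, Zorovia, 377 units, $48,678.24):
Code N-758 is under a tariff-rate quota (threshold 534 units). Quantity 377 units is within the quota, so the in-quota rate 0.5% applies to the full value.
Duty = $48,678.24 × 0.5% = $243.39.
Line 3 (L-653, Ilon, 2,713 pairs, $254,235.23):
Base rate for L-653 is 8.5% + $3.03/pair.
Additional duty on L-653 from Ilon: +9.3%. Applied ad valorem rate: 8.5% + 9.3% = 17.8%.
Duty = $254,235.23 × 17.8% + 2,713 × $3.03 = $53,474.26.
Total = $14,437.85 + $243.39 + $53,474.26 = $68,155.50.

$68,155.50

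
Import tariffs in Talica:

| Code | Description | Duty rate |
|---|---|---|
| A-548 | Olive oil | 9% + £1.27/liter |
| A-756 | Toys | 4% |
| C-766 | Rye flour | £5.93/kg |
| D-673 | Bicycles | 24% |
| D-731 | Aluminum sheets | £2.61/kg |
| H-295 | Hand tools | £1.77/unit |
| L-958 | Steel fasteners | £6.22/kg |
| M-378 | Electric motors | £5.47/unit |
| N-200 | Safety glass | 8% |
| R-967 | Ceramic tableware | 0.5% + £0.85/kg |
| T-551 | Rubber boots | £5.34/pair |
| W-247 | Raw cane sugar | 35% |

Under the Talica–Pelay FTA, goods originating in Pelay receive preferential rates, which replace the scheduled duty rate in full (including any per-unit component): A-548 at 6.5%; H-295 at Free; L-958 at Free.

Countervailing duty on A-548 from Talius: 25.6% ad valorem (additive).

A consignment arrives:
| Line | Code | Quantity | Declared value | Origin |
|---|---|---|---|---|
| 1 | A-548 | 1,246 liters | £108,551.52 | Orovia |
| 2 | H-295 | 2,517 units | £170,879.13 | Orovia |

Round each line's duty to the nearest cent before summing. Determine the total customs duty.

Line 1 (A-548, Orovia, 1,246 liters, £108,551.52):
Base rate for A-548 is 9% + £1.27/liter.
A-548 has an FTA preferential rate, but origin Orovia is not Pelay; base rate stands.
The additional-duty order on A-548 targets Talius, not Orovia; it does not apply.
Duty = £108,551.52 × 9% + 1,246 × £1.27 = £11,352.06.
Line 2 (H-295, Orovia, 2,517 units, £170,879.13):
Base rate for H-295 is £1.77/unit.
H-295 has an FTA preferential rate, but origin Orovia is not Pelay; base rate stands.
Duty = 2,517 × £1.77 = £4,455.09.
Total = £11,352.06 + £4,455.09 = £15,807.15.

£15,807.15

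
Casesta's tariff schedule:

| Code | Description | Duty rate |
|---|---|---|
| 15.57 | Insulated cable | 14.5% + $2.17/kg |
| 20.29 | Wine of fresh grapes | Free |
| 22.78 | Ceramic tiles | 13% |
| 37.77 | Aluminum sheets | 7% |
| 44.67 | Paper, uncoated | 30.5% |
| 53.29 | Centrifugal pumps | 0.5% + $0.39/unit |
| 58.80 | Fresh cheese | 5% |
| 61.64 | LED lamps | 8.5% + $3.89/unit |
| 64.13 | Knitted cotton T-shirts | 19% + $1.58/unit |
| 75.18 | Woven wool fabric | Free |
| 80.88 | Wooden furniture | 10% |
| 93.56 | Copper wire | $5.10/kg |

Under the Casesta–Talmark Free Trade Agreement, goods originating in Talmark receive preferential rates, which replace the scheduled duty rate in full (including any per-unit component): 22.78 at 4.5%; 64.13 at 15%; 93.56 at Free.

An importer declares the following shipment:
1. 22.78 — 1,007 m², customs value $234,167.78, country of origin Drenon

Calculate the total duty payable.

Line 1 (22.78, Drenon, 1,007 m², $234,167.78):
Base rate for 22.78 is 13%.
22.78 has an FTA preferential rate, but origin Drenon is not Talmark; base rate stands.
Duty = $234,167.78 × 13% = $30,441.81.

$30,441.81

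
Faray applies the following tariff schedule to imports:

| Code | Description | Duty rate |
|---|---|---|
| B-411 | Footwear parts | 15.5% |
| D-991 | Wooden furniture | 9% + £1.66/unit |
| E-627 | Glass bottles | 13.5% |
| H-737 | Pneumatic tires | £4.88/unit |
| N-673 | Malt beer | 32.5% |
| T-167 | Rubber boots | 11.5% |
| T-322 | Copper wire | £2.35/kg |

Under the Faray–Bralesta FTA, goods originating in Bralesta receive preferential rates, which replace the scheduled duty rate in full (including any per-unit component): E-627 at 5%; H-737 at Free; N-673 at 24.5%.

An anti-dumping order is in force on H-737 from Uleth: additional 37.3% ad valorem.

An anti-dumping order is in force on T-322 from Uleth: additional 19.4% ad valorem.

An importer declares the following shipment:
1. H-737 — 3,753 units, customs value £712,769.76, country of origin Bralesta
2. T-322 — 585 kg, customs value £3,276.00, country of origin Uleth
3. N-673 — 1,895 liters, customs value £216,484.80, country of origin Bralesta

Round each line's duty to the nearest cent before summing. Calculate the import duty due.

Line 1 (H-737, Bralesta, 3,753 units, £712,769.76):
Base rate for H-737 is £4.88/unit.
Origin Bralesta qualifies under the Faray–Bralesta agreement and H-737 is covered: preferential rate Free applies instead.
The additional-duty order on H-737 targets Uleth, not Bralesta; it does not apply.
Duty = £712,769.76 × 0% = £0.00.
Line 2 (T-322, Uleth, 585 kg, £3,276.00):
Base rate for T-322 is £2.35/kg.
Additional duty on T-322 from Uleth: +19.4% ad valorem. Applied ad valorem rate = 19.4%.
Duty = £3,276.00 × 19.4% + 585 × £2.35 = £2,010.29.
Line 3 (N-673, Bralesta, 1,895 liters, £216,484.80):
Base rate for N-673 is 32.5%.
Origin Bralesta qualifies under the Faray–Bralesta agreement and N-673 is covered: preferential rate 24.5% applies instead.
Duty = £216,484.80 × 24.5% = £53,038.78.
Total = £0.00 + £2,010.29 + £53,038.78 = £55,049.07.

£55,049.07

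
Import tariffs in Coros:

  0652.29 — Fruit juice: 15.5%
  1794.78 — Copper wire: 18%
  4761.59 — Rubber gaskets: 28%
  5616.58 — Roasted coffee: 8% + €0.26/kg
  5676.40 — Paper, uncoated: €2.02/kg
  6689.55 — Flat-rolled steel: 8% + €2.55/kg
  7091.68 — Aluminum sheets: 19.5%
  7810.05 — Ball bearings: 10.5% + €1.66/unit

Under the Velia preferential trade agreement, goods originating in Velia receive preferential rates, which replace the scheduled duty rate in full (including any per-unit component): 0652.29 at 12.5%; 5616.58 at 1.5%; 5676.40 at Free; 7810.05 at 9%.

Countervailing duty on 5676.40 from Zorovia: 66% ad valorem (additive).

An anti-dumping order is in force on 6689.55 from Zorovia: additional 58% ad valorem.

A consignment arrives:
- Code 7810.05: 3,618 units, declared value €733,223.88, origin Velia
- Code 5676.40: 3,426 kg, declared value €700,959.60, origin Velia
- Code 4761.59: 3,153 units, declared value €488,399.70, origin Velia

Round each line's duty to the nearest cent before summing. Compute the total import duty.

Line 1 (7810.05, Velia, 3,618 units, €733,223.88):
Base rate for 7810.05 is 10.5% + €1.66/unit.
Origin Velia qualifies under the Coros–Velia agreement and 7810.05 is covered: preferential rate 9% applies instead.
Duty = €733,223.88 × 9% = €65,990.15.
Line 2 (5676.40, Velia, 3,426 kg, €700,959.60):
Base rate for 5676.40 is €2.02/kg.
Origin Velia qualifies under the Coros–Velia agreement and 5676.40 is covered: preferential rate Free applies instead.
The additional-duty order on 5676.40 targets Zorovia, not Velia; it does not apply.
Duty = €700,959.60 × 0% = €0.00.
Line 3 (4761.59, Velia, 3,153 units, €488,399.70):
Base rate for 4761.59 is 28%.
Origin Velia is the FTA partner but 4761.59 is not on the preference list; base rate stands.
Duty = €488,399.70 × 28% = €136,751.92.
Total = €65,990.15 + €0.00 + €136,751.92 = €202,742.07.

€202,742.07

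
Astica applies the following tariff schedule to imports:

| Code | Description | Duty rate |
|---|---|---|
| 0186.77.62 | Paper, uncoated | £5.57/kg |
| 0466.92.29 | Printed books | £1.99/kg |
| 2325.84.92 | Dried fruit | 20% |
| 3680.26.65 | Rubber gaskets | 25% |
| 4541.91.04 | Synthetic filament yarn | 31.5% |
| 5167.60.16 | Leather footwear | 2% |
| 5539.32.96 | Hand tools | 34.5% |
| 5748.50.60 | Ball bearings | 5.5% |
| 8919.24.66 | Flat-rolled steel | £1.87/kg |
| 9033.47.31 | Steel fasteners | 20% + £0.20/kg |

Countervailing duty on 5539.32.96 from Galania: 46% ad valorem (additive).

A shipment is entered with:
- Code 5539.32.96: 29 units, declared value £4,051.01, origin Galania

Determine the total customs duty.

Line 1 (5539.32.96, Galania, 29 units, £4,051.01):
Base rate for 5539.32.96 is 34.5%.
Additional duty on 5539.32.96 from Galania: +46%. Applied ad valorem rate: 34.5% + 46% = 80.5%.
Duty = £4,051.01 × 80.5% = £3,261.06.

£3,261.06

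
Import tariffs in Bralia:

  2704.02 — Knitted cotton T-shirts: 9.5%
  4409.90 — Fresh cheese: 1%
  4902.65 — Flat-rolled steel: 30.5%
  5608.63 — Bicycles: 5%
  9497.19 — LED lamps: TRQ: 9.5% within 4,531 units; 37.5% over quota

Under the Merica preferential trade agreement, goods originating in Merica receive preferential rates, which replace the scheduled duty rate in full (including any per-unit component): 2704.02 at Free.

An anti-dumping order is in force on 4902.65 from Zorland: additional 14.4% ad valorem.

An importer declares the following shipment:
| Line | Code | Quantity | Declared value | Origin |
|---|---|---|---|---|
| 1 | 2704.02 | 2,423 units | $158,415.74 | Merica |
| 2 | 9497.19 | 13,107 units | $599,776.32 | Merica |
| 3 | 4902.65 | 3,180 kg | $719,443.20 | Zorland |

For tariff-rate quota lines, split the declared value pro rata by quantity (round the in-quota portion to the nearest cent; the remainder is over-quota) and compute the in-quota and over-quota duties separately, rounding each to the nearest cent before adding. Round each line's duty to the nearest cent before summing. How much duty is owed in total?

$489,891.32

Line 1 (2704.02, Merica, 2,423 units, $158,415.74):
Base rate for 2704.02 is 9.5%.
Origin Merica qualifies under the Bralia–Merica agreement and 2704.02 is covered: preferential rate Free applies instead.
Duty = $158,415.74 × 0% = $0.00.
Line 2 (9497.19, Merica, 13,107 units, $599,776.32):
Code 9497.19 is under a tariff-rate quota (threshold 4,531 units). In-quota: 4,531 units at 9.5%; over-quota: 8,576 units at 37.5%.
Pro-rata value split: in-quota = $599,776.32 × 4,531/13,107 = $207,338.56; over-quota = $599,776.32 − $207,338.56 = $392,437.76.
In-quota duty = $207,338.56 × 9.5% = $19,697.16. Over-quota duty = $392,437.76 × 37.5% = $147,164.16.
Line duty = $19,697.16 + $147,164.16 = $166,861.32.
Line 3 (4902.65, Zorland, 3,180 kg, $719,443.20):
Base rate for 4902.65 is 30.5%.
Additional duty on 4902.65 from Zorland: +14.4%. Applied ad valorem rate: 30.5% + 14.4% = 44.9%.
Duty = $719,443.20 × 44.9% = $323,030.00.
Total = $0.00 + $166,861.32 + $323,030.00 = $489,891.32.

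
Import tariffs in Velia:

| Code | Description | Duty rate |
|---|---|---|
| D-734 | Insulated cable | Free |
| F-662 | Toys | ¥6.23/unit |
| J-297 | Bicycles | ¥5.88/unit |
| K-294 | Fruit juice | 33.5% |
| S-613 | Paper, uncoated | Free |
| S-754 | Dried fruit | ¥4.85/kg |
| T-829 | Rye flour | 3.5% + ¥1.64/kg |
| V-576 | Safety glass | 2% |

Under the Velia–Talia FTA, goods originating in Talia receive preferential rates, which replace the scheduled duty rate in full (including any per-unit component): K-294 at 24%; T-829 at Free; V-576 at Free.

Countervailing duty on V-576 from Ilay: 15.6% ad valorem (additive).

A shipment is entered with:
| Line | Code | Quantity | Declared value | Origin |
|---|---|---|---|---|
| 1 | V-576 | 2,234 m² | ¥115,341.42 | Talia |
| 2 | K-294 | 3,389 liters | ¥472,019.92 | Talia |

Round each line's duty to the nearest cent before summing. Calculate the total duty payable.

¥113,284.78

Line 1 (V-576, Talia, 2,234 m², ¥115,341.42):
Base rate for V-576 is 2%.
Origin Talia qualifies under the Velia–Talia agreement and V-576 is covered: preferential rate Free applies instead.
The additional-duty order on V-576 targets Ilay, not Talia; it does not apply.
Duty = ¥115,341.42 × 0% = ¥0.00.
Line 2 (K-294, Talia, 3,389 liters, ¥472,019.92):
Base rate for K-294 is 33.5%.
Origin Talia qualifies under the Velia–Talia agreement and K-294 is covered: preferential rate 24% applies instead.
Duty = ¥472,019.92 × 24% = ¥113,284.78.
Total = ¥0.00 + ¥113,284.78 = ¥113,284.78.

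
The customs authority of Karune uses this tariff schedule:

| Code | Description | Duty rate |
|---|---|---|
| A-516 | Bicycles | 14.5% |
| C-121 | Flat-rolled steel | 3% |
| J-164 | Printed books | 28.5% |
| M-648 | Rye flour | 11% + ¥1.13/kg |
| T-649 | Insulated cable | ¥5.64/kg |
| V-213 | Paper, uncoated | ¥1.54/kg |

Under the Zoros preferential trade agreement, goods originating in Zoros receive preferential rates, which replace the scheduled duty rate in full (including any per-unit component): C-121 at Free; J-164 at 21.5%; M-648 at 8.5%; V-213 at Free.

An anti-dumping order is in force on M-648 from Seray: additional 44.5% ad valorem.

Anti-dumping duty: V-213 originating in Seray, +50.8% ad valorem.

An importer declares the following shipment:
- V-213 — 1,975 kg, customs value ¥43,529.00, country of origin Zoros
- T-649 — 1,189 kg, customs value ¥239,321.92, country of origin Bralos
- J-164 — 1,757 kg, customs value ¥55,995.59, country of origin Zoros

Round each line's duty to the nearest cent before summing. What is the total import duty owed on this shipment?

¥18,745.01

Line 1 (V-213, Zoros, 1,975 kg, ¥43,529.00):
Base rate for V-213 is ¥1.54/kg.
Origin Zoros qualifies under the Karune–Zoros agreement and V-213 is covered: preferential rate Free applies instead.
The additional-duty order on V-213 targets Seray, not Zoros; it does not apply.
Duty = ¥43,529.00 × 0% = ¥0.00.
Line 2 (T-649, Bralos, 1,189 kg, ¥239,321.92):
Base rate for T-649 is ¥5.64/kg.
Duty = 1,189 × ¥5.64 = ¥6,705.96.
Line 3 (J-164, Zoros, 1,757 kg, ¥55,995.59):
Base rate for J-164 is 28.5%.
Origin Zoros qualifies under the Karune–Zoros agreement and J-164 is covered: preferential rate 21.5% applies instead.
Duty = ¥55,995.59 × 21.5% = ¥12,039.05.
Total = ¥0.00 + ¥6,705.96 + ¥12,039.05 = ¥18,745.01.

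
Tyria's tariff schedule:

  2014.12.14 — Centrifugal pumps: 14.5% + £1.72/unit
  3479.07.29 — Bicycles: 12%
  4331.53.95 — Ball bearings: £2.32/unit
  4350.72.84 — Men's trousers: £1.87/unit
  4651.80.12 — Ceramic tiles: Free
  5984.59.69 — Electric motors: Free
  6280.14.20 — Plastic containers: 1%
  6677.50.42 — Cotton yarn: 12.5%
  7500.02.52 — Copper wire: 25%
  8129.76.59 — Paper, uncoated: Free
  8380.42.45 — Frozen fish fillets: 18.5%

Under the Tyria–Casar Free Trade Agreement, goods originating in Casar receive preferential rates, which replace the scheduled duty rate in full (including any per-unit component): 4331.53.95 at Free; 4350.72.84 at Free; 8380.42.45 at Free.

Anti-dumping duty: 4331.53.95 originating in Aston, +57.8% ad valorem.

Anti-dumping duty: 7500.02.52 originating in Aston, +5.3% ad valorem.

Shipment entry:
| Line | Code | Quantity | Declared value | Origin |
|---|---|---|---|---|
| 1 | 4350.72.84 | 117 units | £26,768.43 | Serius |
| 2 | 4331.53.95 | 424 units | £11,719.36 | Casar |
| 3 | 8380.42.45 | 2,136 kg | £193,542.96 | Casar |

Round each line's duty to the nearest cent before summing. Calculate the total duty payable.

£218.79

Line 1 (4350.72.84, Serius, 117 units, £26,768.43):
Base rate for 4350.72.84 is £1.87/unit.
4350.72.84 has an FTA preferential rate, but origin Serius is not Casar; base rate stands.
Duty = 117 × £1.87 = £218.79.
Line 2 (4331.53.95, Casar, 424 units, £11,719.36):
Base rate for 4331.53.95 is £2.32/unit.
Origin Casar qualifies under the Tyria–Casar agreement and 4331.53.95 is covered: preferential rate Free applies instead.
The additional-duty order on 4331.53.95 targets Aston, not Casar; it does not apply.
Duty = £11,719.36 × 0% = £0.00.
Line 3 (8380.42.45, Casar, 2,136 kg, £193,542.96):
Base rate for 8380.42.45 is 18.5%.
Origin Casar qualifies under the Tyria–Casar agreement and 8380.42.45 is covered: preferential rate Free applies instead.
Duty = £193,542.96 × 0% = £0.00.
Total = £218.79 + £0.00 + £0.00 = £218.79.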